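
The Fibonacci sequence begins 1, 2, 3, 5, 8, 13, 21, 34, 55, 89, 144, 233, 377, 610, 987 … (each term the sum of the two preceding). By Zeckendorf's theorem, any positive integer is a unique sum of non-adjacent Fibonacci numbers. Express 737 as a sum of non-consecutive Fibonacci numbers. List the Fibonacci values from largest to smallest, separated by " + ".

subtract 610 from 737: 127 remains
subtract 89 from 127: 38 remains
subtract 34 from 38: 4 remains
subtract 3 from 4: 1 remains
subtract 1 from 1: 0 remains
So 737 = 610 + 89 + 34 + 3 + 1, with no two terms consecutive in the sequence.

610 + 89 + 34 + 3 + 1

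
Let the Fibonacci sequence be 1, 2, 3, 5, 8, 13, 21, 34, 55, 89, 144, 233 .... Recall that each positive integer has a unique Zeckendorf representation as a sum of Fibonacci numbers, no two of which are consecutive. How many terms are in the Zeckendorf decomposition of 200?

Greedy algorithm:
take 144 (≤ 200); 200 − 144 = 56
take 55 (≤ 56); 56 − 55 = 1
take 1 (≤ 1); 1 − 1 = 0
200 = 144 + 55 + 1, which has 3 terms.

3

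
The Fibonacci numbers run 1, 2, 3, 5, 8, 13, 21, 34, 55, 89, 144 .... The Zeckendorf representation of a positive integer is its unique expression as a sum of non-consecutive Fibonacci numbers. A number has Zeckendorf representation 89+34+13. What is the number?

136

89+34+13 = 136.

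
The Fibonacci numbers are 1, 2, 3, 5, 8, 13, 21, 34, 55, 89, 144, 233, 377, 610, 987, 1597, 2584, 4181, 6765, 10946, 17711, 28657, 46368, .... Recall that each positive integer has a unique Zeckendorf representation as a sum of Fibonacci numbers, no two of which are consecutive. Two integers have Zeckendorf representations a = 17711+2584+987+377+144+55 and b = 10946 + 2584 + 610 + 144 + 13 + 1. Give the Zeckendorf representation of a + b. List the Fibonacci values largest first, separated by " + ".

28657 + 6765 + 610 + 89 + 34 + 1

The two numbers are 21858 and 14298, so their sum is 36156.
36156 − 28657 = 7499
7499 − 6765 = 734
734 − 610 = 124
124 − 89 = 35
35 − 34 = 1
1 − 1 = 0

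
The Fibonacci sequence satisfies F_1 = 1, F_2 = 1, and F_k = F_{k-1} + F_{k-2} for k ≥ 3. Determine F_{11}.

Iterating the recurrence up to F_{4} = 3 and F_{3} = 2:
F_{5} = F_{4} + F_{3} = 3 + 2 = 5
F_{6} = F_{5} + F_{4} = 5 + 3 = 8
F_{7} = F_{6} + F_{5} = 8 + 5 = 13
F_{8} = F_{7} + F_{6} = 13 + 8 = 21
F_{9} = F_{8} + F_{7} = 21 + 13 = 34
F_{10} = F_{9} + F_{8} = 34 + 21 = 55
F_{11} = F_{10} + F_{9} = 55 + 34 = 89

89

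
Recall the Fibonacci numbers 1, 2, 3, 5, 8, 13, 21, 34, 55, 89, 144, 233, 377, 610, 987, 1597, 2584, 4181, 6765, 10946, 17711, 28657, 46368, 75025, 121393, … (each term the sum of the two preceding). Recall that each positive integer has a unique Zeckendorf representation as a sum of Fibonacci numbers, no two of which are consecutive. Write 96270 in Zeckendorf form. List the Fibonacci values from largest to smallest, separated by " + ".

subtract 75025 from 96270: 21245 remains
subtract 17711 from 21245: 3534 remains
subtract 2584 from 3534: 950 remains
subtract 610 from 950: 340 remains
subtract 233 from 340: 107 remains
subtract 89 from 107: 18 remains
subtract 13 from 18: 5 remains
subtract 5 from 5: 0 remains
So 96270 = 75025 + 17711 + 2584 + 610 + 233 + 89 + 13 + 5, with no two terms consecutive in the sequence.

75025 + 17711 + 2584 + 610 + 233 + 89 + 13 + 5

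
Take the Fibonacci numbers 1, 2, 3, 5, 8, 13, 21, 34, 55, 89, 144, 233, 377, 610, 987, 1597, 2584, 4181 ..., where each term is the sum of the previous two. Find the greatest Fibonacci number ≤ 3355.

2584

2584 ≤ 3355 < 4181, so the largest Fibonacci number not exceeding 3355 is 2584.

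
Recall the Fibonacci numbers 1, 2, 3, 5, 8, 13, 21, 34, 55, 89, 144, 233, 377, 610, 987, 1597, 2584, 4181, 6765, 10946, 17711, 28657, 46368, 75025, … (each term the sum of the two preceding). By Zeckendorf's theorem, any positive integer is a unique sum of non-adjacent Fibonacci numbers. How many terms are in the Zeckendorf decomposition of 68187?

8

68187: greatest Fibonacci not exceeding it is 46368, leaving 21819
21819: greatest Fibonacci not exceeding it is 17711, leaving 4108
4108: greatest Fibonacci not exceeding it is 2584, leaving 1524
1524: greatest Fibonacci not exceeding it is 987, leaving 537
537: greatest Fibonacci not exceeding it is 377, leaving 160
160: greatest Fibonacci not exceeding it is 144, leaving 16
16: greatest Fibonacci not exceeding it is 13, leaving 3
3: greatest Fibonacci not exceeding it is 3, leaving 0
68187 = 46368 + 17711 + 2584 + 987 + 377 + 144 + 13 + 3, which has 8 terms.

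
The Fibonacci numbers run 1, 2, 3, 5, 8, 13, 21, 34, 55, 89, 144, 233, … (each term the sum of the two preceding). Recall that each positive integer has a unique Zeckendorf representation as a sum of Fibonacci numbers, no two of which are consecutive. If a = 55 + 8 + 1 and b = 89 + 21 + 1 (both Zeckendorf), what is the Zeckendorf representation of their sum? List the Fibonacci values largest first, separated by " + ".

144 + 21 + 8 + 2

The two numbers are 64 and 111, so their sum is 175.
175: greatest Fibonacci not exceeding it is 144, leaving 31
31: greatest Fibonacci not exceeding it is 21, leaving 10
10: greatest Fibonacci not exceeding it is 8, leaving 2
2: greatest Fibonacci not exceeding it is 2, leaving 0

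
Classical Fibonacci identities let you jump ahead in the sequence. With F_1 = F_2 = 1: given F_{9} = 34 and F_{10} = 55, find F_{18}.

2584

By the doubling identity F_{2k} = F_k(2F_{k+1} − F_k): F_{18} = 34·(2·55 − 34) = 34·76 = 2584.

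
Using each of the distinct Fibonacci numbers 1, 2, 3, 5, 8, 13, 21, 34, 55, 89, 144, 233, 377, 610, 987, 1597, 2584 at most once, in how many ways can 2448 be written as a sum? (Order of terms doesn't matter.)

Starting from the Zeckendorf form and repeatedly splitting a term F_k into F_{k−1} + F_{k−2} (when neither is already used) reaches every representation.
2448 = 1597+610+233+8 = 1597+610+233+5+3 = 1597+610+144+89+8 = 1597+610+233+5+2+1 = 1597+610+144+89+5+3 = … (25 more), for 30 in all.

30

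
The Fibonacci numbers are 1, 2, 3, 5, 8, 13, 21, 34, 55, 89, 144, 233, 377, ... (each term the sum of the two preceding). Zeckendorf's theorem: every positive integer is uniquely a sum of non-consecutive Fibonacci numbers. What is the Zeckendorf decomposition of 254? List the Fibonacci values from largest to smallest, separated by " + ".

233 + 21

254: greatest Fibonacci not exceeding it is 233, leaving 21
21: greatest Fibonacci not exceeding it is 21, leaving 0
So 254 = 233 + 21, with no two terms consecutive in the sequence.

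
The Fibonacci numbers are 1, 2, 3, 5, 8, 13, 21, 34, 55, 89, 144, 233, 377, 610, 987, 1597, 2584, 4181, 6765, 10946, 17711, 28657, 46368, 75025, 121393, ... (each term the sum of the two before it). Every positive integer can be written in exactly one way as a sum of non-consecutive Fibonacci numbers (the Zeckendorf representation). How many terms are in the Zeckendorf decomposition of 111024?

7

111024 − 75025 = 35999
35999 − 28657 = 7342
7342 − 6765 = 577
577 − 377 = 200
200 − 144 = 56
56 − 55 = 1
1 − 1 = 0
111024 = 75025 + 28657 + 6765 + 377 + 144 + 55 + 1, which has 7 terms.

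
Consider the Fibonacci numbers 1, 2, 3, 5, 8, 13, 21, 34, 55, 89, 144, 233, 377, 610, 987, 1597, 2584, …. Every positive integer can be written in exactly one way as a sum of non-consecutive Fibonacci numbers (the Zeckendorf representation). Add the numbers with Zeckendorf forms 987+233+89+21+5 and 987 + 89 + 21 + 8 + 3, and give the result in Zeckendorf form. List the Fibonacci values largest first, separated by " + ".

The two numbers are 1335 and 1108, so their sum is 2443.
2443 − 1597 = 846
846 − 610 = 236
236 − 233 = 3
3 − 3 = 0

1597 + 610 + 233 + 3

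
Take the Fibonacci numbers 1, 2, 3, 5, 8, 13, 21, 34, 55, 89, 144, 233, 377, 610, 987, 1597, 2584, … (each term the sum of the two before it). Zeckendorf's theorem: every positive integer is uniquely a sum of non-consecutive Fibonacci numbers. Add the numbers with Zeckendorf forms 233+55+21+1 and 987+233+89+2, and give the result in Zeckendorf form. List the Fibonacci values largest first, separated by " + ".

The two numbers are 310 and 1311, so their sum is 1621.
Repeatedly subtract the largest Fibonacci number that fits:
subtract 1597 from 1621: 24 remains
subtract 21 from 24: 3 remains
subtract 3 from 3: 0 remains

1597 + 21 + 3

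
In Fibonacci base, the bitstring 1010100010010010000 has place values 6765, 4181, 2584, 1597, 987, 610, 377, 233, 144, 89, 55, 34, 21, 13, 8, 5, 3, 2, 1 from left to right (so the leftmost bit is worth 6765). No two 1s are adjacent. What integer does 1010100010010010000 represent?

Summing the place values of the 1 bits: 6765 + 2584 + 987 + 144 + 34 + 8 = 10522.

10522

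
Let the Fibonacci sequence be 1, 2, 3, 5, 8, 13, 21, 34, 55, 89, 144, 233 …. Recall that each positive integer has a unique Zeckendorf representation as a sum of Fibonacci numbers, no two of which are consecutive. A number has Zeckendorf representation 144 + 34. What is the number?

144 + 34 = 178.

178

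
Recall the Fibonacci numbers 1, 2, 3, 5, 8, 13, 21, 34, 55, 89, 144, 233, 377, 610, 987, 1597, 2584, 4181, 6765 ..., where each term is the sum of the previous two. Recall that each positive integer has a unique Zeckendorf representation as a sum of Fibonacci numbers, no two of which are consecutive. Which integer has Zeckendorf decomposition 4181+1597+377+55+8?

4181+1597+377+55+8 = 6218.

6218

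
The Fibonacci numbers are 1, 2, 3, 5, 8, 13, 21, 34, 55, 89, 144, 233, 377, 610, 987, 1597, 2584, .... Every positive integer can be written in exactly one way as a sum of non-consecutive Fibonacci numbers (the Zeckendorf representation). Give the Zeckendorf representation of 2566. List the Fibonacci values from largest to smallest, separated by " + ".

Greedily peel off the largest Fibonacci term at each step:
2566: greatest Fibonacci not exceeding it is 1597, leaving 969
969: greatest Fibonacci not exceeding it is 610, leaving 359
359: greatest Fibonacci not exceeding it is 233, leaving 126
126: greatest Fibonacci not exceeding it is 89, leaving 37
37: greatest Fibonacci not exceeding it is 34, leaving 3
3: greatest Fibonacci not exceeding it is 3, leaving 0
So 2566 = 1597 + 610 + 233 + 89 + 34 + 3, with no two terms consecutive in the sequence.

1597 + 610 + 233 + 89 + 34 + 3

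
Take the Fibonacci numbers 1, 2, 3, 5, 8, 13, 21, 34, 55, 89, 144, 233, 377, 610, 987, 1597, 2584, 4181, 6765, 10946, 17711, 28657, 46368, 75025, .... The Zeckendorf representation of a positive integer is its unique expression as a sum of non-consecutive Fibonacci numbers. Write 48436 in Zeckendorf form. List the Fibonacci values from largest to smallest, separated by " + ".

46368 + 1597 + 377 + 89 + 5

Repeatedly subtract the largest Fibonacci number that fits:
48436: greatest Fibonacci not exceeding it is 46368, leaving 2068
2068: greatest Fibonacci not exceeding it is 1597, leaving 471
471: greatest Fibonacci not exceeding it is 377, leaving 94
94: greatest Fibonacci not exceeding it is 89, leaving 5
5: greatest Fibonacci not exceeding it is 5, leaving 0
So 48436 = 46368 + 1597 + 377 + 89 + 5, with no two terms consecutive in the sequence.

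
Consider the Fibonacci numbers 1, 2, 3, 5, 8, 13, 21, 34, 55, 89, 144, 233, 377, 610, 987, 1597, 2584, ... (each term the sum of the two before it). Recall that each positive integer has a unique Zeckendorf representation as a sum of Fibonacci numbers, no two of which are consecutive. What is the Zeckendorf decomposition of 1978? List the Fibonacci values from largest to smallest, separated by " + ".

1597 + 377 + 3 + 1

1978: greatest Fibonacci not exceeding it is 1597, leaving 381
381: greatest Fibonacci not exceeding it is 377, leaving 4
4: greatest Fibonacci not exceeding it is 3, leaving 1
1: greatest Fibonacci not exceeding it is 1, leaving 0
So 1978 = 1597 + 377 + 3 + 1, with no two terms consecutive in the sequence.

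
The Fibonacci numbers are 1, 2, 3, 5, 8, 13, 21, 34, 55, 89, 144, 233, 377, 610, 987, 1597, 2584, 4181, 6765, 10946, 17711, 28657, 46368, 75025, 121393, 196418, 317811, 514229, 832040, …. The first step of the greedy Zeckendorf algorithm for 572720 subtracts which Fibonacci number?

514229

514229 ≤ 572720 < 832040, so the largest Fibonacci number not exceeding 572720 is 514229.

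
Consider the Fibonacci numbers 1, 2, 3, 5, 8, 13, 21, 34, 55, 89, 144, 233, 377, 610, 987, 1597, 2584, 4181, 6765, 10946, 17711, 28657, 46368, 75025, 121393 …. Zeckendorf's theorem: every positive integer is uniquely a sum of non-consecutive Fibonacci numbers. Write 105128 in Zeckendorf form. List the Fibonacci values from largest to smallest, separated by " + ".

75025 + 28657 + 987 + 377 + 55 + 21 + 5 + 1

take 75025 (≤ 105128); 105128 − 75025 = 30103
take 28657 (≤ 30103); 30103 − 28657 = 1446
take 987 (≤ 1446); 1446 − 987 = 459
take 377 (≤ 459); 459 − 377 = 82
take 55 (≤ 82); 82 − 55 = 27
take 21 (≤ 27); 27 − 21 = 6
take 5 (≤ 6); 6 − 5 = 1
take 1 (≤ 1); 1 − 1 = 0
So 105128 = 75025 + 28657 + 987 + 377 + 55 + 21 + 5 + 1, with no two terms consecutive in the sequence.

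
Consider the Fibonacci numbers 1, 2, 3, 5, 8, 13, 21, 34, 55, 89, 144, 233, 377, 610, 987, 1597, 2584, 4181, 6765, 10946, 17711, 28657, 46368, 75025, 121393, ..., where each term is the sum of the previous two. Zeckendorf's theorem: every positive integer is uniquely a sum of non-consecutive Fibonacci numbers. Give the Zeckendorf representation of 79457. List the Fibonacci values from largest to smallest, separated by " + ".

79457: greatest Fibonacci not exceeding it is 75025, leaving 4432
4432: greatest Fibonacci not exceeding it is 4181, leaving 251
251: greatest Fibonacci not exceeding it is 233, leaving 18
18: greatest Fibonacci not exceeding it is 13, leaving 5
5: greatest Fibonacci not exceeding it is 5, leaving 0
So 79457 = 75025 + 4181 + 233 + 13 + 5, with no two terms consecutive in the sequence.

75025 + 4181 + 233 + 13 + 5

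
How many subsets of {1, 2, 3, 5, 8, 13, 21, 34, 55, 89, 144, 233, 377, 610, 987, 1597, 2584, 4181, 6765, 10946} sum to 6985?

43

6985 = 6765+144+55+21 = 6765+144+55+13+8 = 4181+2584+144+55+21 = 6765+144+55+13+5+3 = 6765+144+34+21+13+8 = … (38 more), for 43 in all.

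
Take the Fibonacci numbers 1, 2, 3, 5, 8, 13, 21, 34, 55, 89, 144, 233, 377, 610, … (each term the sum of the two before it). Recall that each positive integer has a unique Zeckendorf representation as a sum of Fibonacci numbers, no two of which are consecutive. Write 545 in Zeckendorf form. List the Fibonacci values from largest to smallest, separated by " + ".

377 + 144 + 21 + 3

545 − 377 = 168
168 − 144 = 24
24 − 21 = 3
3 − 3 = 0
So 545 = 377 + 144 + 21 + 3, with no two terms consecutive in the sequence.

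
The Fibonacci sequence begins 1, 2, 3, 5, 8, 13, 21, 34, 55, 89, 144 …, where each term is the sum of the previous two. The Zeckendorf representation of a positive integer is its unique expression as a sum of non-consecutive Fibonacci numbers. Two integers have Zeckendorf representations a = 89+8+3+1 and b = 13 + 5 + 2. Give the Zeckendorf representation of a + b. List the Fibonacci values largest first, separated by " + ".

89 + 21 + 8 + 3

The two numbers are 101 and 20, so their sum is 121.
Greedily peel off the largest Fibonacci term at each step:
121 − 89 = 32
32 − 21 = 11
11 − 8 = 3
3 − 3 = 0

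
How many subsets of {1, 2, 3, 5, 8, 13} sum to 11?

Each representation comes from the Zeckendorf form by replacing some F_k with F_{k−1} + F_{k−2} where possible.
11 = 8+3 = 8+2+1 = 5+3+2+1 — 3 representations.

3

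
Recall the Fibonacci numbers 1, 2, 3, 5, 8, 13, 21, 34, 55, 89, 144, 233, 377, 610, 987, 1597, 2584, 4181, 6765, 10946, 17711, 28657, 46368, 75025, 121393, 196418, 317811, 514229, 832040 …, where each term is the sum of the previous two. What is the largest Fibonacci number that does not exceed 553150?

514229 ≤ 553150 < 832040, so the largest Fibonacci number not exceeding 553150 is 514229.

514229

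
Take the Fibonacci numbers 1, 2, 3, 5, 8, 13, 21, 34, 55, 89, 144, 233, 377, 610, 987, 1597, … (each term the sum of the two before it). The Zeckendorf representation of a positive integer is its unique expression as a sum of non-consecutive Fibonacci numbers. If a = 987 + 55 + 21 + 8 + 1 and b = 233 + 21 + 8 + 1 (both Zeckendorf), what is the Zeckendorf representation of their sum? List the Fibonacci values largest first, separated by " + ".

The two numbers are 1072 and 263, so their sum is 1335.
Repeatedly subtract the largest Fibonacci number that fits:
1335 − 987 = 348
348 − 233 = 115
115 − 89 = 26
26 − 21 = 5
5 − 5 = 0

987 + 233 + 89 + 21 + 5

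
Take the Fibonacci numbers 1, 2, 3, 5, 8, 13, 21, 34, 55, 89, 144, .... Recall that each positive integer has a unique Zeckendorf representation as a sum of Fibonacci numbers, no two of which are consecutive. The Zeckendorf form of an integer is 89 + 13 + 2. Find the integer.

104

89 + 13 + 2 = 104.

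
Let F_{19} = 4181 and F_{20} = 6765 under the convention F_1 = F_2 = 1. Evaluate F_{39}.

By F_{2k+1} = F_k² + F_{k+1}²: F_{39} = 4181² + 6765² = 17480761 + 45765225 = 63245986.

63245986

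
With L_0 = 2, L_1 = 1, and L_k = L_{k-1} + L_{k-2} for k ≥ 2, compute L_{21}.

Iterating the recurrence up to L_{15} = 1364 and L_{14} = 843:
L_{16} = L_{15} + L_{14} = 1364 + 843 = 2207
L_{17} = L_{16} + L_{15} = 2207 + 1364 = 3571
L_{18} = L_{17} + L_{16} = 3571 + 2207 = 5778
L_{19} = L_{18} + L_{17} = 5778 + 3571 = 9349
L_{20} = L_{19} + L_{18} = 9349 + 5778 = 15127
L_{21} = L_{20} + L_{19} = 15127 + 9349 = 24476

24476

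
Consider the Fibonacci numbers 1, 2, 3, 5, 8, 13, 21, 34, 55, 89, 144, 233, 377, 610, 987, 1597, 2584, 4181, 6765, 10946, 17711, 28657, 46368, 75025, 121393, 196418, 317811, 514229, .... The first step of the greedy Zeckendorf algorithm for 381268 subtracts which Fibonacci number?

317811

317811 ≤ 381268 < 514229, so the largest Fibonacci number not exceeding 381268 is 317811.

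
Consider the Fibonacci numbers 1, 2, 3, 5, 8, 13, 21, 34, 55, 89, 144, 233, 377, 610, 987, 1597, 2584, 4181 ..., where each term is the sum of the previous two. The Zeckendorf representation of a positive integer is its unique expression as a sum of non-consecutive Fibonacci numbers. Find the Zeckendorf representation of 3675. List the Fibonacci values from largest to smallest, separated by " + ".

Greedy algorithm:
take 2584 (≤ 3675); 3675 − 2584 = 1091
take 987 (≤ 1091); 1091 − 987 = 104
take 89 (≤ 104); 104 − 89 = 15
take 13 (≤ 15); 15 − 13 = 2
take 2 (≤ 2); 2 − 2 = 0
So 3675 = 2584 + 987 + 89 + 13 + 2, with no two terms consecutive in the sequence.

2584 + 987 + 89 + 13 + 2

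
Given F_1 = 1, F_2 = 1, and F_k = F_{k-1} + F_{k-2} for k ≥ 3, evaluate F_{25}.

Iterating the recurrence up to F_{20} = 6765 and F_{19} = 4181:
F_{21} = F_{20} + F_{19} = 6765 + 4181 = 10946
F_{22} = F_{21} + F_{20} = 10946 + 6765 = 17711
F_{23} = F_{22} + F_{21} = 17711 + 10946 = 28657
F_{24} = F_{23} + F_{22} = 28657 + 17711 = 46368
F_{25} = F_{24} + F_{23} = 46368 + 28657 = 75025

75025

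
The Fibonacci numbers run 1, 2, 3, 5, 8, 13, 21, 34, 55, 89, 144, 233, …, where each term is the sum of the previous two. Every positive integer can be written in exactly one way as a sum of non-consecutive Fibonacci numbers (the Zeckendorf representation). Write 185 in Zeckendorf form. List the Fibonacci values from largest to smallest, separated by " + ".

144 + 34 + 5 + 2

185 − 144 = 41
41 − 34 = 7
7 − 5 = 2
2 − 2 = 0
So 185 = 144 + 34 + 5 + 2, with no two terms consecutive in the sequence.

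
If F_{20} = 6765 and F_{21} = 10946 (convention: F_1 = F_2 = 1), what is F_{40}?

102334155

By the doubling identity F_{2k} = F_k(2F_{k+1} − F_k): F_{40} = 6765·(2·10946 − 6765) = 6765·15127 = 102334155.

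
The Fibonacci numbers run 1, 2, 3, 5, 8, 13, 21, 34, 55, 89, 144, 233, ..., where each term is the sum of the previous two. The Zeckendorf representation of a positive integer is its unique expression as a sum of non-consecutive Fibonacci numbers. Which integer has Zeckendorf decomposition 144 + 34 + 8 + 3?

144 + 34 + 8 + 3 = 189.

189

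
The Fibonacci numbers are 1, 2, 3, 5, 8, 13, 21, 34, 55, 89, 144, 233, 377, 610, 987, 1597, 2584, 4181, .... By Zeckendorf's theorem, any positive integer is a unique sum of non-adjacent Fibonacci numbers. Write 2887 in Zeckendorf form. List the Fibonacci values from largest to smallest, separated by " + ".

2887: greatest Fibonacci not exceeding it is 2584, leaving 303
303: greatest Fibonacci not exceeding it is 233, leaving 70
70: greatest Fibonacci not exceeding it is 55, leaving 15
15: greatest Fibonacci not exceeding it is 13, leaving 2
2: greatest Fibonacci not exceeding it is 2, leaving 0
So 2887 = 2584 + 233 + 55 + 13 + 2, with no two terms consecutive in the sequence.

2584 + 233 + 55 + 13 + 2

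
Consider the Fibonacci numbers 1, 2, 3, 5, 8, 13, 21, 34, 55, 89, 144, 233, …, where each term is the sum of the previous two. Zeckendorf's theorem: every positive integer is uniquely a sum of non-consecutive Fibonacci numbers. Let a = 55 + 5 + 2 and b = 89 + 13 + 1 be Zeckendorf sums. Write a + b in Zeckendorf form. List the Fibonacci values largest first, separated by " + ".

The two numbers are 62 and 103, so their sum is 165.
subtract 144 from 165: 21 remains
subtract 21 from 21: 0 remains

144 + 21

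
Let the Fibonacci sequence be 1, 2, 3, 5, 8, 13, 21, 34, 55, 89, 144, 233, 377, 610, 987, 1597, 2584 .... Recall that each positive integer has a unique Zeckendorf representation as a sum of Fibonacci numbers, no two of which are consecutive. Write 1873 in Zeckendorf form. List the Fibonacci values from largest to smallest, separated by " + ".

1597 + 233 + 34 + 8 + 1

largest Fibonacci ≤ 1873 is 1597; 1873 − 1597 = 276
largest Fibonacci ≤ 276 is 233; 276 − 233 = 43
largest Fibonacci ≤ 43 is 34; 43 − 34 = 9
largest Fibonacci ≤ 9 is 8; 9 − 8 = 1
largest Fibonacci ≤ 1 is 1; 1 − 1 = 0
So 1873 = 1597 + 233 + 34 + 8 + 1, with no two terms consecutive in the sequence.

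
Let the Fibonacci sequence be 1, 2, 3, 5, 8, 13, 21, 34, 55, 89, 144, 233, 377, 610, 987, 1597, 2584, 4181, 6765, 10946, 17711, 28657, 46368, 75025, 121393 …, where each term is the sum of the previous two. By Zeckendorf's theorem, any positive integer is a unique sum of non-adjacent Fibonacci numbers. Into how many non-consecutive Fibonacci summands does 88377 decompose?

subtract 75025 from 88377: 13352 remains
subtract 10946 from 13352: 2406 remains
subtract 1597 from 2406: 809 remains
subtract 610 from 809: 199 remains
subtract 144 from 199: 55 remains
subtract 55 from 55: 0 remains
88377 = 75025 + 10946 + 1597 + 610 + 144 + 55, which has 6 terms.

6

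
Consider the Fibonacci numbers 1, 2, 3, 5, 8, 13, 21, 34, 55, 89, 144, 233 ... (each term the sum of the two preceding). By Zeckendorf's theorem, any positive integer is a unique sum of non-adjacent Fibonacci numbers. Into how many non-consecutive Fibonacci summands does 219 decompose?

5

219: greatest Fibonacci not exceeding it is 144, leaving 75
75: greatest Fibonacci not exceeding it is 55, leaving 20
20: greatest Fibonacci not exceeding it is 13, leaving 7
7: greatest Fibonacci not exceeding it is 5, leaving 2
2: greatest Fibonacci not exceeding it is 2, leaving 0
219 = 144 + 55 + 13 + 5 + 2, which has 5 terms.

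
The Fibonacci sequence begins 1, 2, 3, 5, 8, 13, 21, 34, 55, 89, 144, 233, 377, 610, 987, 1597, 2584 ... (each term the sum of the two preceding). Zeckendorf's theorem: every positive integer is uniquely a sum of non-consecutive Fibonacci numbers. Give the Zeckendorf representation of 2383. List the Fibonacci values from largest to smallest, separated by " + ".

1597 + 610 + 144 + 21 + 8 + 3

2383 − 1597 = 786
786 − 610 = 176
176 − 144 = 32
32 − 21 = 11
11 − 8 = 3
3 − 3 = 0
So 2383 = 1597 + 610 + 144 + 21 + 8 + 3, with no two terms consecutive in the sequence.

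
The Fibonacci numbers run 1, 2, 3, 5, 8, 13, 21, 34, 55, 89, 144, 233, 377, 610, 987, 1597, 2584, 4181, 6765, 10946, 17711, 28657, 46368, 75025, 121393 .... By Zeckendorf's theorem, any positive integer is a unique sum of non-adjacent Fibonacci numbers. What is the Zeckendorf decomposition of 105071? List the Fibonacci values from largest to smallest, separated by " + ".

75025 + 28657 + 987 + 377 + 21 + 3 + 1

75025 ≤ 105071 < 121393, so take 75025; remainder 30046
28657 ≤ 30046 < 46368, so take 28657; remainder 1389
987 ≤ 1389 < 1597, so take 987; remainder 402
377 ≤ 402 < 610, so take 377; remainder 25
21 ≤ 25 < 34, so take 21; remainder 4
3 ≤ 4 < 5, so take 3; remainder 1
1 ≤ 1 < 2, so take 1; remainder 0
So 105071 = 75025 + 28657 + 987 + 377 + 21 + 3 + 1, with no two terms consecutive in the sequence.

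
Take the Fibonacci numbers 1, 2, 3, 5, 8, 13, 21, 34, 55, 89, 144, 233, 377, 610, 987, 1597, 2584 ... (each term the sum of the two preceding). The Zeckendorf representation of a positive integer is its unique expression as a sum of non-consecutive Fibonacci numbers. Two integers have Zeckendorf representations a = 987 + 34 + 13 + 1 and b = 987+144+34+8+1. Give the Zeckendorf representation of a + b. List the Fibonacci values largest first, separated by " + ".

1597 + 610 + 2

The two numbers are 1035 and 1174, so their sum is 2209.
take 1597 (≤ 2209); 2209 − 1597 = 612
take 610 (≤ 612); 612 − 610 = 2
take 2 (≤ 2); 2 − 2 = 0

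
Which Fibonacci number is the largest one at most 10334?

6765 ≤ 10334 < 10946, so the largest Fibonacci number not exceeding 10334 is 6765.

6765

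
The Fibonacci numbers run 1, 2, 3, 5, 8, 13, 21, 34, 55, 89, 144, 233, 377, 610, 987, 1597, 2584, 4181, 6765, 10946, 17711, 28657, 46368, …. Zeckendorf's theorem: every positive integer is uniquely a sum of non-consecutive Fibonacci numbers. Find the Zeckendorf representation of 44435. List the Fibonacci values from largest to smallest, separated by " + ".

28657 + 10946 + 4181 + 610 + 34 + 5 + 2

44435 − 28657 = 15778
15778 − 10946 = 4832
4832 − 4181 = 651
651 − 610 = 41
41 − 34 = 7
7 − 5 = 2
2 − 2 = 0
So 44435 = 28657 + 10946 + 4181 + 610 + 34 + 5 + 2, with no two terms consecutive in the sequence.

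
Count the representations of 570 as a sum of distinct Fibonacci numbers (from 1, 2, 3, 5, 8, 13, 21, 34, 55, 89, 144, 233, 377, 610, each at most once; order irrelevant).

9

570 = 377+144+34+13+2 = 377+144+34+8+5+2 = 377+89+55+34+13+2 = … (6 more), for 9 in all.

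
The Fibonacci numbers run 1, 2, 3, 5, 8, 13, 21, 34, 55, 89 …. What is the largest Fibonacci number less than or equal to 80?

55 ≤ 80 < 89, so the largest Fibonacci number not exceeding 80 is 55.

55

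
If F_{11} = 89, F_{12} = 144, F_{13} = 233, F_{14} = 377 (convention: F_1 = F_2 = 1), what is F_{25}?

By the addition formula F_{m+n} = F_m F_{n+1} + F_{m−1} F_n with m=12, n=13: F_{25} = 144·377 + 89·233 = 54288 + 20737 = 75025.

75025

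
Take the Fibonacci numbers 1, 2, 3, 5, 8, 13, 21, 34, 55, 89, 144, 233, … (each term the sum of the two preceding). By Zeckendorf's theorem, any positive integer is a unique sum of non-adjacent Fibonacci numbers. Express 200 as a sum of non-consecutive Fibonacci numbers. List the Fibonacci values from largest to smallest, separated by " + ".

Greedily peel off the largest Fibonacci term at each step:
200: greatest Fibonacci not exceeding it is 144, leaving 56
56: greatest Fibonacci not exceeding it is 55, leaving 1
1: greatest Fibonacci not exceeding it is 1, leaving 0
So 200 = 144 + 55 + 1, with no two terms consecutive in the sequence.

144 + 55 + 1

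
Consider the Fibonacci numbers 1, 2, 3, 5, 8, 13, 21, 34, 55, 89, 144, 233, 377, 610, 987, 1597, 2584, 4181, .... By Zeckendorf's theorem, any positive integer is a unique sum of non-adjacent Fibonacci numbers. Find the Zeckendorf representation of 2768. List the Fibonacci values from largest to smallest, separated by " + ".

Repeatedly subtract the largest Fibonacci number that fits:
2768 − 2584 = 184
184 − 144 = 40
40 − 34 = 6
6 − 5 = 1
1 − 1 = 0
So 2768 = 2584 + 144 + 34 + 5 + 1, with no two terms consecutive in the sequence.

2584 + 144 + 34 + 5 + 1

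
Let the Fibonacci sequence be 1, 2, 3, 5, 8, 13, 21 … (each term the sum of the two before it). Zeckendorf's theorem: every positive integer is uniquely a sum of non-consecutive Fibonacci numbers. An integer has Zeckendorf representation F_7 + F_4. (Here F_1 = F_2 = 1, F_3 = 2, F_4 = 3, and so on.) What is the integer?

16

F_7 + F_4 = 13 + 3 = 16.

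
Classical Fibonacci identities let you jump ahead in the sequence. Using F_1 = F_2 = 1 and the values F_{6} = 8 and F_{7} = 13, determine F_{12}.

144

By the doubling identity F_{2k} = F_k(2F_{k+1} − F_k): F_{12} = 8·(2·13 − 8) = 8·18 = 144.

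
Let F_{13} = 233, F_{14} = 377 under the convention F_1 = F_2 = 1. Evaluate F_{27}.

By the addition formula F_{m+n} = F_m F_{n+1} + F_{m−1} F_n with m=14, n=13: F_{27} = 377·377 + 233·233 = 142129 + 54289 = 196418.

196418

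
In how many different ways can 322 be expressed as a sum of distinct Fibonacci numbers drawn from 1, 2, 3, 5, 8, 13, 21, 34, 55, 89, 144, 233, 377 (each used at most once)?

322 = 233+89 = 233+55+34 = 233+55+21+13 = … (6 more), for 9 in all.

9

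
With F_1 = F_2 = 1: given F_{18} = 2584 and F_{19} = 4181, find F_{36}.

By the doubling identity F_{2k} = F_k(2F_{k+1} − F_k): F_{36} = 2584·(2·4181 − 2584) = 2584·5778 = 14930352.

14930352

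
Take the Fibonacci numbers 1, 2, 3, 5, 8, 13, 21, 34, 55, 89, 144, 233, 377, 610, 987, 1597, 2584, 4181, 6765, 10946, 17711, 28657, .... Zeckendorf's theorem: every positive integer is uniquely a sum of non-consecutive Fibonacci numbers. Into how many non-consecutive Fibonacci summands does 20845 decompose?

20845 − 17711 = 3134
3134 − 2584 = 550
550 − 377 = 173
173 − 144 = 29
29 − 21 = 8
8 − 8 = 0
20845 = 17711 + 2584 + 377 + 144 + 21 + 8, which has 6 terms.

6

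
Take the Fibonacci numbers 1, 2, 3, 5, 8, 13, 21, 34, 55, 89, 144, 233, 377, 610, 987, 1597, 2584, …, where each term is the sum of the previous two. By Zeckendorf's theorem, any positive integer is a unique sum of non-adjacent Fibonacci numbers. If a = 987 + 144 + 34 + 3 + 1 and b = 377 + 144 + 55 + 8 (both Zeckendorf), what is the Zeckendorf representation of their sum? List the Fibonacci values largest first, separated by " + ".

1597 + 144 + 8 + 3 + 1

The two numbers are 1169 and 584, so their sum is 1753.
1753: greatest Fibonacci not exceeding it is 1597, leaving 156
156: greatest Fibonacci not exceeding it is 144, leaving 12
12: greatest Fibonacci not exceeding it is 8, leaving 4
4: greatest Fibonacci not exceeding it is 3, leaving 1
1: greatest Fibonacci not exceeding it is 1, leaving 0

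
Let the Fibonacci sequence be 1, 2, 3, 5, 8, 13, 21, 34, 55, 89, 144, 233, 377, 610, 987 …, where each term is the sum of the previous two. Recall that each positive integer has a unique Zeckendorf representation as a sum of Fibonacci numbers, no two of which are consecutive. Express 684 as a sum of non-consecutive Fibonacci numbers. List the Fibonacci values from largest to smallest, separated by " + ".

610 + 55 + 13 + 5 + 1

684 − 610 = 74
74 − 55 = 19
19 − 13 = 6
6 − 5 = 1
1 − 1 = 0
So 684 = 610 + 55 + 13 + 5 + 1, with no two terms consecutive in the sequence.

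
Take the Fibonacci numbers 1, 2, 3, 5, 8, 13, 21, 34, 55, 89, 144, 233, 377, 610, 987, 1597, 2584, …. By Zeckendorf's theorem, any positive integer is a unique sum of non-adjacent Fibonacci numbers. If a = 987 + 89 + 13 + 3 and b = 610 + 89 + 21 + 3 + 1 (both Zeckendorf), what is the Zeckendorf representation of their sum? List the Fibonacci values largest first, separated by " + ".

The two numbers are 1092 and 724, so their sum is 1816.
Greedy algorithm:
1597 ≤ 1816 < 2584, so take 1597; remainder 219
144 ≤ 219 < 233, so take 144; remainder 75
55 ≤ 75 < 89, so take 55; remainder 20
13 ≤ 20 < 21, so take 13; remainder 7
5 ≤ 7 < 8, so take 5; remainder 2
2 ≤ 2 < 3, so take 2; remainder 0

1597 + 144 + 55 + 13 + 5 + 2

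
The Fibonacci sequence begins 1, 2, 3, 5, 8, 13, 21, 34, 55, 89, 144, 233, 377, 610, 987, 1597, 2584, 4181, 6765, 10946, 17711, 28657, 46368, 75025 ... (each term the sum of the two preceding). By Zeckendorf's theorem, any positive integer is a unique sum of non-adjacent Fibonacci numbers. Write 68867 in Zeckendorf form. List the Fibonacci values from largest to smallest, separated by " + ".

46368 + 17711 + 4181 + 377 + 144 + 55 + 21 + 8 + 2

Greedily peel off the largest Fibonacci term at each step:
take 46368 (≤ 68867); 68867 − 46368 = 22499
take 17711 (≤ 22499); 22499 − 17711 = 4788
take 4181 (≤ 4788); 4788 − 4181 = 607
take 377 (≤ 607); 607 − 377 = 230
take 144 (≤ 230); 230 − 144 = 86
take 55 (≤ 86); 86 − 55 = 31
take 21 (≤ 31); 31 − 21 = 10
take 8 (≤ 10); 10 − 8 = 2
take 2 (≤ 2); 2 − 2 = 0
So 68867 = 46368 + 17711 + 4181 + 377 + 144 + 55 + 21 + 8 + 2, with no two terms consecutive in the sequence.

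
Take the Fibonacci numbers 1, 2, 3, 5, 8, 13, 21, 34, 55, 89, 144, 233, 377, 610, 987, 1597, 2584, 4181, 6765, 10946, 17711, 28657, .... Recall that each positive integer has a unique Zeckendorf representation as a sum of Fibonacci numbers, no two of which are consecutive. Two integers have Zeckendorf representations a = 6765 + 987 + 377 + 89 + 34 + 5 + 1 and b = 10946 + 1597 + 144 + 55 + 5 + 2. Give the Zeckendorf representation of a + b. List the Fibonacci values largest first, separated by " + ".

17711 + 2584 + 610 + 89 + 13

The two numbers are 8258 and 12749, so their sum is 21007.
Greedy algorithm:
17711 ≤ 21007 < 28657, so take 17711; remainder 3296
2584 ≤ 3296 < 4181, so take 2584; remainder 712
610 ≤ 712 < 987, so take 610; remainder 102
89 ≤ 102 < 144, so take 89; remainder 13
13 ≤ 13 < 21, so take 13; remainder 0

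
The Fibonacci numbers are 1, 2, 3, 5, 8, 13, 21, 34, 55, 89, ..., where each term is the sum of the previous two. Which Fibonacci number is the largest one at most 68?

55 ≤ 68 < 89, so the largest Fibonacci number not exceeding 68 is 55.

55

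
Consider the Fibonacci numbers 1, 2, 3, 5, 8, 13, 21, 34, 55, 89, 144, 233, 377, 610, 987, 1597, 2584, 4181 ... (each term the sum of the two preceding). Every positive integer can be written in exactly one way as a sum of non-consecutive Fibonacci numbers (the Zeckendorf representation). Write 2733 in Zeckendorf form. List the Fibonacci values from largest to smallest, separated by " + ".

2584 + 144 + 5

Greedy algorithm:
take 2584 (≤ 2733); 2733 − 2584 = 149
take 144 (≤ 149); 149 − 144 = 5
take 5 (≤ 5); 5 − 5 = 0
So 2733 = 2584 + 144 + 5, with no two terms consecutive in the sequence.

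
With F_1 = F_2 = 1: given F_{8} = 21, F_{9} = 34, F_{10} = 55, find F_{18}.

By the addition formula F_{m+n} = F_m F_{n+1} + F_{m−1} F_n with m=9, n=9: F_{18} = 34·55 + 21·34 = 1870 + 714 = 2584.

2584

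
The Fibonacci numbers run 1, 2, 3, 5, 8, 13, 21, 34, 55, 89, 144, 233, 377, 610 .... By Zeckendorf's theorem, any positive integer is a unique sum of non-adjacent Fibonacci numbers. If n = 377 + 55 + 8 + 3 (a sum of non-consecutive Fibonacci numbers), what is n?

443

377 + 55 + 8 + 3 = 443.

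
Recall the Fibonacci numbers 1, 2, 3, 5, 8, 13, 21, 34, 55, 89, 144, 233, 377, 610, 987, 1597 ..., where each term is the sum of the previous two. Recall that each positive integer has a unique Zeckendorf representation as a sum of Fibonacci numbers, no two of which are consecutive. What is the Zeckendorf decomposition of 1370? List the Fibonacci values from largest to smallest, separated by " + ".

987 + 377 + 5 + 1

1370 − 987 = 383
383 − 377 = 6
6 − 5 = 1
1 − 1 = 0
So 1370 = 987 + 377 + 5 + 1, with no two terms consecutive in the sequence.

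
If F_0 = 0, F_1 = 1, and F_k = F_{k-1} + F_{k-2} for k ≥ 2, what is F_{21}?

Iterating the recurrence up to F_{17} = 1597 and F_{16} = 987:
F_{18} = F_{17} + F_{16} = 1597 + 987 = 2584
F_{19} = F_{18} + F_{17} = 2584 + 1597 = 4181
F_{20} = F_{19} + F_{18} = 4181 + 2584 = 6765
F_{21} = F_{20} + F_{19} = 6765 + 4181 = 10946

10946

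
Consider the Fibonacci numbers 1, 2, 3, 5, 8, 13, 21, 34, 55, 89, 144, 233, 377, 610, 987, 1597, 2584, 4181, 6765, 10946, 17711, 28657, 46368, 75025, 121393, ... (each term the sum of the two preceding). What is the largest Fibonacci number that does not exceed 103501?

75025 ≤ 103501 < 121393, so the largest Fibonacci number not exceeding 103501 is 75025.

75025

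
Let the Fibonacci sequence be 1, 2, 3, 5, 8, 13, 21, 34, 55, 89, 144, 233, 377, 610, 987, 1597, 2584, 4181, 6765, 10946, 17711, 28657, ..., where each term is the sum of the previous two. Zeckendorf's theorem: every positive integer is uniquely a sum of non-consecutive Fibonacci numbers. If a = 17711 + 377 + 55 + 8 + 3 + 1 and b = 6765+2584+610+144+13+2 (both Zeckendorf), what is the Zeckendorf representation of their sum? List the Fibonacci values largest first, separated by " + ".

The two numbers are 18155 and 10118, so their sum is 28273.
Repeatedly subtract the largest Fibonacci number that fits:
largest Fibonacci ≤ 28273 is 17711; 28273 − 17711 = 10562
largest Fibonacci ≤ 10562 is 6765; 10562 − 6765 = 3797
largest Fibonacci ≤ 3797 is 2584; 3797 − 2584 = 1213
largest Fibonacci ≤ 1213 is 987; 1213 − 987 = 226
largest Fibonacci ≤ 226 is 144; 226 − 144 = 82
largest Fibonacci ≤ 82 is 55; 82 − 55 = 27
largest Fibonacci ≤ 27 is 21; 27 − 21 = 6
largest Fibonacci ≤ 6 is 5; 6 − 5 = 1
largest Fibonacci ≤ 1 is 1; 1 − 1 = 0

17711 + 6765 + 2584 + 987 + 144 + 55 + 21 + 5 + 1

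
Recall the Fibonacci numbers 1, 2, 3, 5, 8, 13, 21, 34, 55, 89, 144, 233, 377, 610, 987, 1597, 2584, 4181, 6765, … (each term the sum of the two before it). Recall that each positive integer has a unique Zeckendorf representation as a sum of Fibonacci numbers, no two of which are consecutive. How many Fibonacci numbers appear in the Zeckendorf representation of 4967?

4967 − 4181 = 786
786 − 610 = 176
176 − 144 = 32
32 − 21 = 11
11 − 8 = 3
3 − 3 = 0
4967 = 4181 + 610 + 144 + 21 + 8 + 3, which has 6 terms.

6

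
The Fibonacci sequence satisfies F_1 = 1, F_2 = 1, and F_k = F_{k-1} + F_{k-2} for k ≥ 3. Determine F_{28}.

Iterating the recurrence up to F_{20} = 6765 and F_{19} = 4181:
F_{21} = F_{20} + F_{19} = 6765 + 4181 = 10946
F_{22} = F_{21} + F_{20} = 10946 + 6765 = 17711
F_{23} = F_{22} + F_{21} = 17711 + 10946 = 28657
F_{24} = F_{23} + F_{22} = 28657 + 17711 = 46368
F_{25} = F_{24} + F_{23} = 46368 + 28657 = 75025
F_{26} = F_{25} + F_{24} = 75025 + 46368 = 121393
F_{27} = F_{26} + F_{25} = 121393 + 75025 = 196418
F_{28} = F_{27} + F_{26} = 196418 + 121393 = 317811

317811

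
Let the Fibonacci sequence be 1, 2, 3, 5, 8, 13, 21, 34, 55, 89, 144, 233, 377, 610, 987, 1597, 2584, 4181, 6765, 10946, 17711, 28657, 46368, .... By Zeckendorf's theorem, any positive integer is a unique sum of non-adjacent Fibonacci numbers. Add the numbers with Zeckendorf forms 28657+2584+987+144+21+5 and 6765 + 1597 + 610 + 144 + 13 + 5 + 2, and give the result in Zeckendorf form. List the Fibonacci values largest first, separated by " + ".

The two numbers are 32398 and 9136, so their sum is 41534.
Greedily peel off the largest Fibonacci term at each step:
41534: greatest Fibonacci not exceeding it is 28657, leaving 12877
12877: greatest Fibonacci not exceeding it is 10946, leaving 1931
1931: greatest Fibonacci not exceeding it is 1597, leaving 334
334: greatest Fibonacci not exceeding it is 233, leaving 101
101: greatest Fibonacci not exceeding it is 89, leaving 12
12: greatest Fibonacci not exceeding it is 8, leaving 4
4: greatest Fibonacci not exceeding it is 3, leaving 1
1: greatest Fibonacci not exceeding it is 1, leaving 0

28657 + 10946 + 1597 + 233 + 89 + 8 + 3 + 1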